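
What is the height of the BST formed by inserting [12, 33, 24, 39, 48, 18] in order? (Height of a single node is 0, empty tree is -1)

Insertion order: [12, 33, 24, 39, 48, 18]
Tree (level-order array): [12, None, 33, 24, 39, 18, None, None, 48]
Compute height bottom-up (empty subtree = -1):
  height(18) = 1 + max(-1, -1) = 0
  height(24) = 1 + max(0, -1) = 1
  height(48) = 1 + max(-1, -1) = 0
  height(39) = 1 + max(-1, 0) = 1
  height(33) = 1 + max(1, 1) = 2
  height(12) = 1 + max(-1, 2) = 3
Height = 3


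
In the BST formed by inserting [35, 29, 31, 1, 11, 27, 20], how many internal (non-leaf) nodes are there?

Tree built from: [35, 29, 31, 1, 11, 27, 20]
Tree (level-order array): [35, 29, None, 1, 31, None, 11, None, None, None, 27, 20]
Rule: An internal node has at least one child.
Per-node child counts:
  node 35: 1 child(ren)
  node 29: 2 child(ren)
  node 1: 1 child(ren)
  node 11: 1 child(ren)
  node 27: 1 child(ren)
  node 20: 0 child(ren)
  node 31: 0 child(ren)
Matching nodes: [35, 29, 1, 11, 27]
Count of internal (non-leaf) nodes: 5


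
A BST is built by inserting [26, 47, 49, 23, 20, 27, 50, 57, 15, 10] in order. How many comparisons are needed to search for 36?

Search path for 36: 26 -> 47 -> 27
Found: False
Comparisons: 3


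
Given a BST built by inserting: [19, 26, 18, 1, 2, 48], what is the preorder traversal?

Tree insertion order: [19, 26, 18, 1, 2, 48]
Tree (level-order array): [19, 18, 26, 1, None, None, 48, None, 2]
Preorder traversal: [19, 18, 1, 2, 26, 48]


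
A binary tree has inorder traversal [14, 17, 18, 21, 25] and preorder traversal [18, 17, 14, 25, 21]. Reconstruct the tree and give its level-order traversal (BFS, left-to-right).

Inorder:  [14, 17, 18, 21, 25]
Preorder: [18, 17, 14, 25, 21]
Algorithm: preorder visits root first, so consume preorder in order;
for each root, split the current inorder slice at that value into
left-subtree inorder and right-subtree inorder, then recurse.
Recursive splits:
  root=18; inorder splits into left=[14, 17], right=[21, 25]
  root=17; inorder splits into left=[14], right=[]
  root=14; inorder splits into left=[], right=[]
  root=25; inorder splits into left=[21], right=[]
  root=21; inorder splits into left=[], right=[]
Reconstructed level-order: [18, 17, 25, 14, 21]


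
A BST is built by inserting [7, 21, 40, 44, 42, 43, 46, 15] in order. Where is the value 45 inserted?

Starting tree (level order): [7, None, 21, 15, 40, None, None, None, 44, 42, 46, None, 43]
Insertion path: 7 -> 21 -> 40 -> 44 -> 46
Result: insert 45 as left child of 46
Final tree (level order): [7, None, 21, 15, 40, None, None, None, 44, 42, 46, None, 43, 45]


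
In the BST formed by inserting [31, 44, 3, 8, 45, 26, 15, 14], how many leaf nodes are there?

Tree built from: [31, 44, 3, 8, 45, 26, 15, 14]
Tree (level-order array): [31, 3, 44, None, 8, None, 45, None, 26, None, None, 15, None, 14]
Rule: A leaf has 0 children.
Per-node child counts:
  node 31: 2 child(ren)
  node 3: 1 child(ren)
  node 8: 1 child(ren)
  node 26: 1 child(ren)
  node 15: 1 child(ren)
  node 14: 0 child(ren)
  node 44: 1 child(ren)
  node 45: 0 child(ren)
Matching nodes: [14, 45]
Count of leaf nodes: 2


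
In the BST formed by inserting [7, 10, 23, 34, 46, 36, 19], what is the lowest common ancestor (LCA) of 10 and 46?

Tree insertion order: [7, 10, 23, 34, 46, 36, 19]
Tree (level-order array): [7, None, 10, None, 23, 19, 34, None, None, None, 46, 36]
In a BST, the LCA of p=10, q=46 is the first node v on the
root-to-leaf path with p <= v <= q (go left if both < v, right if both > v).
Walk from root:
  at 7: both 10 and 46 > 7, go right
  at 10: 10 <= 10 <= 46, this is the LCA
LCA = 10


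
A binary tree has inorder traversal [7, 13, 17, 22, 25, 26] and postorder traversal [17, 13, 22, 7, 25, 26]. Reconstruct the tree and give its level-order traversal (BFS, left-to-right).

Inorder:   [7, 13, 17, 22, 25, 26]
Postorder: [17, 13, 22, 7, 25, 26]
Algorithm: postorder visits root last, so walk postorder right-to-left;
each value is the root of the current inorder slice — split it at that
value, recurse on the right subtree first, then the left.
Recursive splits:
  root=26; inorder splits into left=[7, 13, 17, 22, 25], right=[]
  root=25; inorder splits into left=[7, 13, 17, 22], right=[]
  root=7; inorder splits into left=[], right=[13, 17, 22]
  root=22; inorder splits into left=[13, 17], right=[]
  root=13; inorder splits into left=[], right=[17]
  root=17; inorder splits into left=[], right=[]
Reconstructed level-order: [26, 25, 7, 22, 13, 17]


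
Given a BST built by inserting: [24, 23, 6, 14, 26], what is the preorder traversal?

Tree insertion order: [24, 23, 6, 14, 26]
Tree (level-order array): [24, 23, 26, 6, None, None, None, None, 14]
Preorder traversal: [24, 23, 6, 14, 26]


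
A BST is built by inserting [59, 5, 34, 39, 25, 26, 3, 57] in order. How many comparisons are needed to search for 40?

Search path for 40: 59 -> 5 -> 34 -> 39 -> 57
Found: False
Comparisons: 5


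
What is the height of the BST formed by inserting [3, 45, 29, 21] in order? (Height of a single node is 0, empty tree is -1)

Insertion order: [3, 45, 29, 21]
Tree (level-order array): [3, None, 45, 29, None, 21]
Compute height bottom-up (empty subtree = -1):
  height(21) = 1 + max(-1, -1) = 0
  height(29) = 1 + max(0, -1) = 1
  height(45) = 1 + max(1, -1) = 2
  height(3) = 1 + max(-1, 2) = 3
Height = 3


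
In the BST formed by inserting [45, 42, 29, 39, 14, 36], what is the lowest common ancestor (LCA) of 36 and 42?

Tree insertion order: [45, 42, 29, 39, 14, 36]
Tree (level-order array): [45, 42, None, 29, None, 14, 39, None, None, 36]
In a BST, the LCA of p=36, q=42 is the first node v on the
root-to-leaf path with p <= v <= q (go left if both < v, right if both > v).
Walk from root:
  at 45: both 36 and 42 < 45, go left
  at 42: 36 <= 42 <= 42, this is the LCA
LCA = 42


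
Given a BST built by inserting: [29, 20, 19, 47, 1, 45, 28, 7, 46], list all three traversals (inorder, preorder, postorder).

Tree insertion order: [29, 20, 19, 47, 1, 45, 28, 7, 46]
Tree (level-order array): [29, 20, 47, 19, 28, 45, None, 1, None, None, None, None, 46, None, 7]
Inorder (L, root, R): [1, 7, 19, 20, 28, 29, 45, 46, 47]
Preorder (root, L, R): [29, 20, 19, 1, 7, 28, 47, 45, 46]
Postorder (L, R, root): [7, 1, 19, 28, 20, 46, 45, 47, 29]


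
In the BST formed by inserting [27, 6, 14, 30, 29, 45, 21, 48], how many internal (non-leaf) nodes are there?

Tree built from: [27, 6, 14, 30, 29, 45, 21, 48]
Tree (level-order array): [27, 6, 30, None, 14, 29, 45, None, 21, None, None, None, 48]
Rule: An internal node has at least one child.
Per-node child counts:
  node 27: 2 child(ren)
  node 6: 1 child(ren)
  node 14: 1 child(ren)
  node 21: 0 child(ren)
  node 30: 2 child(ren)
  node 29: 0 child(ren)
  node 45: 1 child(ren)
  node 48: 0 child(ren)
Matching nodes: [27, 6, 14, 30, 45]
Count of internal (non-leaf) nodes: 5


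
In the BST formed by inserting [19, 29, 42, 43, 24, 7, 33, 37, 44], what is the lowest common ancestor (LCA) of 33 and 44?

Tree insertion order: [19, 29, 42, 43, 24, 7, 33, 37, 44]
Tree (level-order array): [19, 7, 29, None, None, 24, 42, None, None, 33, 43, None, 37, None, 44]
In a BST, the LCA of p=33, q=44 is the first node v on the
root-to-leaf path with p <= v <= q (go left if both < v, right if both > v).
Walk from root:
  at 19: both 33 and 44 > 19, go right
  at 29: both 33 and 44 > 29, go right
  at 42: 33 <= 42 <= 44, this is the LCA
LCA = 42


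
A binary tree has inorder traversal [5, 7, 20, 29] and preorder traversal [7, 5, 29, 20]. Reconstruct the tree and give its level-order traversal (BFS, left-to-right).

Inorder:  [5, 7, 20, 29]
Preorder: [7, 5, 29, 20]
Algorithm: preorder visits root first, so consume preorder in order;
for each root, split the current inorder slice at that value into
left-subtree inorder and right-subtree inorder, then recurse.
Recursive splits:
  root=7; inorder splits into left=[5], right=[20, 29]
  root=5; inorder splits into left=[], right=[]
  root=29; inorder splits into left=[20], right=[]
  root=20; inorder splits into left=[], right=[]
Reconstructed level-order: [7, 5, 29, 20]


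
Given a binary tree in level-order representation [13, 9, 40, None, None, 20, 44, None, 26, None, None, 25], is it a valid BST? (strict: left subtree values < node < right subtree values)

Level-order array: [13, 9, 40, None, None, 20, 44, None, 26, None, None, 25]
Validate using subtree bounds (lo, hi): at each node, require lo < value < hi,
then recurse left with hi=value and right with lo=value.
Preorder trace (stopping at first violation):
  at node 13 with bounds (-inf, +inf): OK
  at node 9 with bounds (-inf, 13): OK
  at node 40 with bounds (13, +inf): OK
  at node 20 with bounds (13, 40): OK
  at node 26 with bounds (20, 40): OK
  at node 25 with bounds (20, 26): OK
  at node 44 with bounds (40, +inf): OK
No violation found at any node.
Result: Valid BST


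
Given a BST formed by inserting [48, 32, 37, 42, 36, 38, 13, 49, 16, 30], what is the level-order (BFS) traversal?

Tree insertion order: [48, 32, 37, 42, 36, 38, 13, 49, 16, 30]
Tree (level-order array): [48, 32, 49, 13, 37, None, None, None, 16, 36, 42, None, 30, None, None, 38]
BFS from the root, enqueuing left then right child of each popped node:
  queue [48] -> pop 48, enqueue [32, 49], visited so far: [48]
  queue [32, 49] -> pop 32, enqueue [13, 37], visited so far: [48, 32]
  queue [49, 13, 37] -> pop 49, enqueue [none], visited so far: [48, 32, 49]
  queue [13, 37] -> pop 13, enqueue [16], visited so far: [48, 32, 49, 13]
  queue [37, 16] -> pop 37, enqueue [36, 42], visited so far: [48, 32, 49, 13, 37]
  queue [16, 36, 42] -> pop 16, enqueue [30], visited so far: [48, 32, 49, 13, 37, 16]
  queue [36, 42, 30] -> pop 36, enqueue [none], visited so far: [48, 32, 49, 13, 37, 16, 36]
  queue [42, 30] -> pop 42, enqueue [38], visited so far: [48, 32, 49, 13, 37, 16, 36, 42]
  queue [30, 38] -> pop 30, enqueue [none], visited so far: [48, 32, 49, 13, 37, 16, 36, 42, 30]
  queue [38] -> pop 38, enqueue [none], visited so far: [48, 32, 49, 13, 37, 16, 36, 42, 30, 38]
Result: [48, 32, 49, 13, 37, 16, 36, 42, 30, 38]


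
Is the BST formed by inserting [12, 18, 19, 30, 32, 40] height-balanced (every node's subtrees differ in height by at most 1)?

Tree (level-order array): [12, None, 18, None, 19, None, 30, None, 32, None, 40]
Definition: a tree is height-balanced if, at every node, |h(left) - h(right)| <= 1 (empty subtree has height -1).
Bottom-up per-node check:
  node 40: h_left=-1, h_right=-1, diff=0 [OK], height=0
  node 32: h_left=-1, h_right=0, diff=1 [OK], height=1
  node 30: h_left=-1, h_right=1, diff=2 [FAIL (|-1-1|=2 > 1)], height=2
  node 19: h_left=-1, h_right=2, diff=3 [FAIL (|-1-2|=3 > 1)], height=3
  node 18: h_left=-1, h_right=3, diff=4 [FAIL (|-1-3|=4 > 1)], height=4
  node 12: h_left=-1, h_right=4, diff=5 [FAIL (|-1-4|=5 > 1)], height=5
Node 30 violates the condition: |-1 - 1| = 2 > 1.
Result: Not balanced


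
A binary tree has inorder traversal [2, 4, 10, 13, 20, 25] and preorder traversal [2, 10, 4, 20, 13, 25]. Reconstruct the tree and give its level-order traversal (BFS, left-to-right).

Inorder:  [2, 4, 10, 13, 20, 25]
Preorder: [2, 10, 4, 20, 13, 25]
Algorithm: preorder visits root first, so consume preorder in order;
for each root, split the current inorder slice at that value into
left-subtree inorder and right-subtree inorder, then recurse.
Recursive splits:
  root=2; inorder splits into left=[], right=[4, 10, 13, 20, 25]
  root=10; inorder splits into left=[4], right=[13, 20, 25]
  root=4; inorder splits into left=[], right=[]
  root=20; inorder splits into left=[13], right=[25]
  root=13; inorder splits into left=[], right=[]
  root=25; inorder splits into left=[], right=[]
Reconstructed level-order: [2, 10, 4, 20, 13, 25]


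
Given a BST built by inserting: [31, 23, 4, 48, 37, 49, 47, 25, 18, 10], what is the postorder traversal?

Tree insertion order: [31, 23, 4, 48, 37, 49, 47, 25, 18, 10]
Tree (level-order array): [31, 23, 48, 4, 25, 37, 49, None, 18, None, None, None, 47, None, None, 10]
Postorder traversal: [10, 18, 4, 25, 23, 47, 37, 49, 48, 31]


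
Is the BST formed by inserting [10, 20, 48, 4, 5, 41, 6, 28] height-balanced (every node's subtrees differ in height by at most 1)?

Tree (level-order array): [10, 4, 20, None, 5, None, 48, None, 6, 41, None, None, None, 28]
Definition: a tree is height-balanced if, at every node, |h(left) - h(right)| <= 1 (empty subtree has height -1).
Bottom-up per-node check:
  node 6: h_left=-1, h_right=-1, diff=0 [OK], height=0
  node 5: h_left=-1, h_right=0, diff=1 [OK], height=1
  node 4: h_left=-1, h_right=1, diff=2 [FAIL (|-1-1|=2 > 1)], height=2
  node 28: h_left=-1, h_right=-1, diff=0 [OK], height=0
  node 41: h_left=0, h_right=-1, diff=1 [OK], height=1
  node 48: h_left=1, h_right=-1, diff=2 [FAIL (|1--1|=2 > 1)], height=2
  node 20: h_left=-1, h_right=2, diff=3 [FAIL (|-1-2|=3 > 1)], height=3
  node 10: h_left=2, h_right=3, diff=1 [OK], height=4
Node 4 violates the condition: |-1 - 1| = 2 > 1.
Result: Not balanced


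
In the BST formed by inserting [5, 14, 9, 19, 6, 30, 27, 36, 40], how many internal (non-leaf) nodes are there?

Tree built from: [5, 14, 9, 19, 6, 30, 27, 36, 40]
Tree (level-order array): [5, None, 14, 9, 19, 6, None, None, 30, None, None, 27, 36, None, None, None, 40]
Rule: An internal node has at least one child.
Per-node child counts:
  node 5: 1 child(ren)
  node 14: 2 child(ren)
  node 9: 1 child(ren)
  node 6: 0 child(ren)
  node 19: 1 child(ren)
  node 30: 2 child(ren)
  node 27: 0 child(ren)
  node 36: 1 child(ren)
  node 40: 0 child(ren)
Matching nodes: [5, 14, 9, 19, 30, 36]
Count of internal (non-leaf) nodes: 6


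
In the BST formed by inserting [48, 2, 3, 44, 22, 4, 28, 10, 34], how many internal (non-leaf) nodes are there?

Tree built from: [48, 2, 3, 44, 22, 4, 28, 10, 34]
Tree (level-order array): [48, 2, None, None, 3, None, 44, 22, None, 4, 28, None, 10, None, 34]
Rule: An internal node has at least one child.
Per-node child counts:
  node 48: 1 child(ren)
  node 2: 1 child(ren)
  node 3: 1 child(ren)
  node 44: 1 child(ren)
  node 22: 2 child(ren)
  node 4: 1 child(ren)
  node 10: 0 child(ren)
  node 28: 1 child(ren)
  node 34: 0 child(ren)
Matching nodes: [48, 2, 3, 44, 22, 4, 28]
Count of internal (non-leaf) nodes: 7


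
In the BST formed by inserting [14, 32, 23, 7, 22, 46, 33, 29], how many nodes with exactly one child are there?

Tree built from: [14, 32, 23, 7, 22, 46, 33, 29]
Tree (level-order array): [14, 7, 32, None, None, 23, 46, 22, 29, 33]
Rule: These are nodes with exactly 1 non-null child.
Per-node child counts:
  node 14: 2 child(ren)
  node 7: 0 child(ren)
  node 32: 2 child(ren)
  node 23: 2 child(ren)
  node 22: 0 child(ren)
  node 29: 0 child(ren)
  node 46: 1 child(ren)
  node 33: 0 child(ren)
Matching nodes: [46]
Count of nodes with exactly one child: 1


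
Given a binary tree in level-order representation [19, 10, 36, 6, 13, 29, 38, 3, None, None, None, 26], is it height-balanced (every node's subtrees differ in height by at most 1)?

Tree (level-order array): [19, 10, 36, 6, 13, 29, 38, 3, None, None, None, 26]
Definition: a tree is height-balanced if, at every node, |h(left) - h(right)| <= 1 (empty subtree has height -1).
Bottom-up per-node check:
  node 3: h_left=-1, h_right=-1, diff=0 [OK], height=0
  node 6: h_left=0, h_right=-1, diff=1 [OK], height=1
  node 13: h_left=-1, h_right=-1, diff=0 [OK], height=0
  node 10: h_left=1, h_right=0, diff=1 [OK], height=2
  node 26: h_left=-1, h_right=-1, diff=0 [OK], height=0
  node 29: h_left=0, h_right=-1, diff=1 [OK], height=1
  node 38: h_left=-1, h_right=-1, diff=0 [OK], height=0
  node 36: h_left=1, h_right=0, diff=1 [OK], height=2
  node 19: h_left=2, h_right=2, diff=0 [OK], height=3
All nodes satisfy the balance condition.
Result: Balanced


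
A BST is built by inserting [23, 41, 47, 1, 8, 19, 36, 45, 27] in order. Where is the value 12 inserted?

Starting tree (level order): [23, 1, 41, None, 8, 36, 47, None, 19, 27, None, 45]
Insertion path: 23 -> 1 -> 8 -> 19
Result: insert 12 as left child of 19
Final tree (level order): [23, 1, 41, None, 8, 36, 47, None, 19, 27, None, 45, None, 12]


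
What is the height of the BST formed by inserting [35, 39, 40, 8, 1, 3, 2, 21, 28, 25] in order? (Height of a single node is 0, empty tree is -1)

Insertion order: [35, 39, 40, 8, 1, 3, 2, 21, 28, 25]
Tree (level-order array): [35, 8, 39, 1, 21, None, 40, None, 3, None, 28, None, None, 2, None, 25]
Compute height bottom-up (empty subtree = -1):
  height(2) = 1 + max(-1, -1) = 0
  height(3) = 1 + max(0, -1) = 1
  height(1) = 1 + max(-1, 1) = 2
  height(25) = 1 + max(-1, -1) = 0
  height(28) = 1 + max(0, -1) = 1
  height(21) = 1 + max(-1, 1) = 2
  height(8) = 1 + max(2, 2) = 3
  height(40) = 1 + max(-1, -1) = 0
  height(39) = 1 + max(-1, 0) = 1
  height(35) = 1 + max(3, 1) = 4
Height = 4


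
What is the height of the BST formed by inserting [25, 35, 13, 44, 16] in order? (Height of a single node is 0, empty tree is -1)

Insertion order: [25, 35, 13, 44, 16]
Tree (level-order array): [25, 13, 35, None, 16, None, 44]
Compute height bottom-up (empty subtree = -1):
  height(16) = 1 + max(-1, -1) = 0
  height(13) = 1 + max(-1, 0) = 1
  height(44) = 1 + max(-1, -1) = 0
  height(35) = 1 + max(-1, 0) = 1
  height(25) = 1 + max(1, 1) = 2
Height = 2


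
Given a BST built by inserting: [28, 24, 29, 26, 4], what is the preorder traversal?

Tree insertion order: [28, 24, 29, 26, 4]
Tree (level-order array): [28, 24, 29, 4, 26]
Preorder traversal: [28, 24, 4, 26, 29]


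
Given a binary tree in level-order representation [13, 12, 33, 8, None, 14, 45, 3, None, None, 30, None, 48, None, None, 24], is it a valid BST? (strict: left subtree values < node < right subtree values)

Level-order array: [13, 12, 33, 8, None, 14, 45, 3, None, None, 30, None, 48, None, None, 24]
Validate using subtree bounds (lo, hi): at each node, require lo < value < hi,
then recurse left with hi=value and right with lo=value.
Preorder trace (stopping at first violation):
  at node 13 with bounds (-inf, +inf): OK
  at node 12 with bounds (-inf, 13): OK
  at node 8 with bounds (-inf, 12): OK
  at node 3 with bounds (-inf, 8): OK
  at node 33 with bounds (13, +inf): OK
  at node 14 with bounds (13, 33): OK
  at node 30 with bounds (14, 33): OK
  at node 24 with bounds (14, 30): OK
  at node 45 with bounds (33, +inf): OK
  at node 48 with bounds (45, +inf): OK
No violation found at any node.
Result: Valid BST


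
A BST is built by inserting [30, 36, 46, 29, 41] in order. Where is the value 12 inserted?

Starting tree (level order): [30, 29, 36, None, None, None, 46, 41]
Insertion path: 30 -> 29
Result: insert 12 as left child of 29
Final tree (level order): [30, 29, 36, 12, None, None, 46, None, None, 41]


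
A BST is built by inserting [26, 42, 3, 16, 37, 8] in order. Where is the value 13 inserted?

Starting tree (level order): [26, 3, 42, None, 16, 37, None, 8]
Insertion path: 26 -> 3 -> 16 -> 8
Result: insert 13 as right child of 8
Final tree (level order): [26, 3, 42, None, 16, 37, None, 8, None, None, None, None, 13]


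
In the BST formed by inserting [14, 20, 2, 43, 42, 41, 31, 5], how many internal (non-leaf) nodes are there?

Tree built from: [14, 20, 2, 43, 42, 41, 31, 5]
Tree (level-order array): [14, 2, 20, None, 5, None, 43, None, None, 42, None, 41, None, 31]
Rule: An internal node has at least one child.
Per-node child counts:
  node 14: 2 child(ren)
  node 2: 1 child(ren)
  node 5: 0 child(ren)
  node 20: 1 child(ren)
  node 43: 1 child(ren)
  node 42: 1 child(ren)
  node 41: 1 child(ren)
  node 31: 0 child(ren)
Matching nodes: [14, 2, 20, 43, 42, 41]
Count of internal (non-leaf) nodes: 6


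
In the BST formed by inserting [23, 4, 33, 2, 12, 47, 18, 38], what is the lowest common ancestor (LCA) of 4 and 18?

Tree insertion order: [23, 4, 33, 2, 12, 47, 18, 38]
Tree (level-order array): [23, 4, 33, 2, 12, None, 47, None, None, None, 18, 38]
In a BST, the LCA of p=4, q=18 is the first node v on the
root-to-leaf path with p <= v <= q (go left if both < v, right if both > v).
Walk from root:
  at 23: both 4 and 18 < 23, go left
  at 4: 4 <= 4 <= 18, this is the LCA
LCA = 4


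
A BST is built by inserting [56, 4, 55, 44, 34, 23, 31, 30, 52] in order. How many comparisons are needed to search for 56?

Search path for 56: 56
Found: True
Comparisons: 1


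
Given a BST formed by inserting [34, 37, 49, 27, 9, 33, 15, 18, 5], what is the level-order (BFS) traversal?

Tree insertion order: [34, 37, 49, 27, 9, 33, 15, 18, 5]
Tree (level-order array): [34, 27, 37, 9, 33, None, 49, 5, 15, None, None, None, None, None, None, None, 18]
BFS from the root, enqueuing left then right child of each popped node:
  queue [34] -> pop 34, enqueue [27, 37], visited so far: [34]
  queue [27, 37] -> pop 27, enqueue [9, 33], visited so far: [34, 27]
  queue [37, 9, 33] -> pop 37, enqueue [49], visited so far: [34, 27, 37]
  queue [9, 33, 49] -> pop 9, enqueue [5, 15], visited so far: [34, 27, 37, 9]
  queue [33, 49, 5, 15] -> pop 33, enqueue [none], visited so far: [34, 27, 37, 9, 33]
  queue [49, 5, 15] -> pop 49, enqueue [none], visited so far: [34, 27, 37, 9, 33, 49]
  queue [5, 15] -> pop 5, enqueue [none], visited so far: [34, 27, 37, 9, 33, 49, 5]
  queue [15] -> pop 15, enqueue [18], visited so far: [34, 27, 37, 9, 33, 49, 5, 15]
  queue [18] -> pop 18, enqueue [none], visited so far: [34, 27, 37, 9, 33, 49, 5, 15, 18]
Result: [34, 27, 37, 9, 33, 49, 5, 15, 18]


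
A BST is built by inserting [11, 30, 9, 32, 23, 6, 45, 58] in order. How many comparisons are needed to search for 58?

Search path for 58: 11 -> 30 -> 32 -> 45 -> 58
Found: True
Comparisons: 5


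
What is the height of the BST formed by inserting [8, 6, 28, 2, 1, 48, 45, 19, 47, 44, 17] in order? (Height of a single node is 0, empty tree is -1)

Insertion order: [8, 6, 28, 2, 1, 48, 45, 19, 47, 44, 17]
Tree (level-order array): [8, 6, 28, 2, None, 19, 48, 1, None, 17, None, 45, None, None, None, None, None, 44, 47]
Compute height bottom-up (empty subtree = -1):
  height(1) = 1 + max(-1, -1) = 0
  height(2) = 1 + max(0, -1) = 1
  height(6) = 1 + max(1, -1) = 2
  height(17) = 1 + max(-1, -1) = 0
  height(19) = 1 + max(0, -1) = 1
  height(44) = 1 + max(-1, -1) = 0
  height(47) = 1 + max(-1, -1) = 0
  height(45) = 1 + max(0, 0) = 1
  height(48) = 1 + max(1, -1) = 2
  height(28) = 1 + max(1, 2) = 3
  height(8) = 1 + max(2, 3) = 4
Height = 4


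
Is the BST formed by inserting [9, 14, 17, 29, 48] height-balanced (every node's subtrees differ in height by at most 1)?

Tree (level-order array): [9, None, 14, None, 17, None, 29, None, 48]
Definition: a tree is height-balanced if, at every node, |h(left) - h(right)| <= 1 (empty subtree has height -1).
Bottom-up per-node check:
  node 48: h_left=-1, h_right=-1, diff=0 [OK], height=0
  node 29: h_left=-1, h_right=0, diff=1 [OK], height=1
  node 17: h_left=-1, h_right=1, diff=2 [FAIL (|-1-1|=2 > 1)], height=2
  node 14: h_left=-1, h_right=2, diff=3 [FAIL (|-1-2|=3 > 1)], height=3
  node 9: h_left=-1, h_right=3, diff=4 [FAIL (|-1-3|=4 > 1)], height=4
Node 17 violates the condition: |-1 - 1| = 2 > 1.
Result: Not balanced


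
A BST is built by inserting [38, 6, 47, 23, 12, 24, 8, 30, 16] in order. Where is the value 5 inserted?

Starting tree (level order): [38, 6, 47, None, 23, None, None, 12, 24, 8, 16, None, 30]
Insertion path: 38 -> 6
Result: insert 5 as left child of 6
Final tree (level order): [38, 6, 47, 5, 23, None, None, None, None, 12, 24, 8, 16, None, 30]


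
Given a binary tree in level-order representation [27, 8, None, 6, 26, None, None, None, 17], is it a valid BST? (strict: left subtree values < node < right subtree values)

Level-order array: [27, 8, None, 6, 26, None, None, None, 17]
Validate using subtree bounds (lo, hi): at each node, require lo < value < hi,
then recurse left with hi=value and right with lo=value.
Preorder trace (stopping at first violation):
  at node 27 with bounds (-inf, +inf): OK
  at node 8 with bounds (-inf, 27): OK
  at node 6 with bounds (-inf, 8): OK
  at node 26 with bounds (8, 27): OK
  at node 17 with bounds (26, 27): VIOLATION
Node 17 violates its bound: not (26 < 17 < 27).
Result: Not a valid BST


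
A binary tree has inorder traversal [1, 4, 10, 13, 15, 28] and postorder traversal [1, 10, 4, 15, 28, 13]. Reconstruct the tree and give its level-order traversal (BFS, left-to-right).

Inorder:   [1, 4, 10, 13, 15, 28]
Postorder: [1, 10, 4, 15, 28, 13]
Algorithm: postorder visits root last, so walk postorder right-to-left;
each value is the root of the current inorder slice — split it at that
value, recurse on the right subtree first, then the left.
Recursive splits:
  root=13; inorder splits into left=[1, 4, 10], right=[15, 28]
  root=28; inorder splits into left=[15], right=[]
  root=15; inorder splits into left=[], right=[]
  root=4; inorder splits into left=[1], right=[10]
  root=10; inorder splits into left=[], right=[]
  root=1; inorder splits into left=[], right=[]
Reconstructed level-order: [13, 4, 28, 1, 10, 15]


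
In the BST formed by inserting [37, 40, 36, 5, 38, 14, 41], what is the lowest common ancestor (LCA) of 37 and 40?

Tree insertion order: [37, 40, 36, 5, 38, 14, 41]
Tree (level-order array): [37, 36, 40, 5, None, 38, 41, None, 14]
In a BST, the LCA of p=37, q=40 is the first node v on the
root-to-leaf path with p <= v <= q (go left if both < v, right if both > v).
Walk from root:
  at 37: 37 <= 37 <= 40, this is the LCA
LCA = 37


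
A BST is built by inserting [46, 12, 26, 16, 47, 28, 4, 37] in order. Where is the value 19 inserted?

Starting tree (level order): [46, 12, 47, 4, 26, None, None, None, None, 16, 28, None, None, None, 37]
Insertion path: 46 -> 12 -> 26 -> 16
Result: insert 19 as right child of 16
Final tree (level order): [46, 12, 47, 4, 26, None, None, None, None, 16, 28, None, 19, None, 37]


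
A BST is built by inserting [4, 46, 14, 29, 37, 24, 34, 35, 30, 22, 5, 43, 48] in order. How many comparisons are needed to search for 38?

Search path for 38: 4 -> 46 -> 14 -> 29 -> 37 -> 43
Found: False
Comparisons: 6


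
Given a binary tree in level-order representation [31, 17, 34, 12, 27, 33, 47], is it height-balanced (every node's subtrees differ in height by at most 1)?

Tree (level-order array): [31, 17, 34, 12, 27, 33, 47]
Definition: a tree is height-balanced if, at every node, |h(left) - h(right)| <= 1 (empty subtree has height -1).
Bottom-up per-node check:
  node 12: h_left=-1, h_right=-1, diff=0 [OK], height=0
  node 27: h_left=-1, h_right=-1, diff=0 [OK], height=0
  node 17: h_left=0, h_right=0, diff=0 [OK], height=1
  node 33: h_left=-1, h_right=-1, diff=0 [OK], height=0
  node 47: h_left=-1, h_right=-1, diff=0 [OK], height=0
  node 34: h_left=0, h_right=0, diff=0 [OK], height=1
  node 31: h_left=1, h_right=1, diff=0 [OK], height=2
All nodes satisfy the balance condition.
Result: Balanced


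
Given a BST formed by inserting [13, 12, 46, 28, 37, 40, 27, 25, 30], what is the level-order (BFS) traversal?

Tree insertion order: [13, 12, 46, 28, 37, 40, 27, 25, 30]
Tree (level-order array): [13, 12, 46, None, None, 28, None, 27, 37, 25, None, 30, 40]
BFS from the root, enqueuing left then right child of each popped node:
  queue [13] -> pop 13, enqueue [12, 46], visited so far: [13]
  queue [12, 46] -> pop 12, enqueue [none], visited so far: [13, 12]
  queue [46] -> pop 46, enqueue [28], visited so far: [13, 12, 46]
  queue [28] -> pop 28, enqueue [27, 37], visited so far: [13, 12, 46, 28]
  queue [27, 37] -> pop 27, enqueue [25], visited so far: [13, 12, 46, 28, 27]
  queue [37, 25] -> pop 37, enqueue [30, 40], visited so far: [13, 12, 46, 28, 27, 37]
  queue [25, 30, 40] -> pop 25, enqueue [none], visited so far: [13, 12, 46, 28, 27, 37, 25]
  queue [30, 40] -> pop 30, enqueue [none], visited so far: [13, 12, 46, 28, 27, 37, 25, 30]
  queue [40] -> pop 40, enqueue [none], visited so far: [13, 12, 46, 28, 27, 37, 25, 30, 40]
Result: [13, 12, 46, 28, 27, 37, 25, 30, 40]


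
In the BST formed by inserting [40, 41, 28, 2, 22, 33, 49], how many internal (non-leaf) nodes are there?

Tree built from: [40, 41, 28, 2, 22, 33, 49]
Tree (level-order array): [40, 28, 41, 2, 33, None, 49, None, 22]
Rule: An internal node has at least one child.
Per-node child counts:
  node 40: 2 child(ren)
  node 28: 2 child(ren)
  node 2: 1 child(ren)
  node 22: 0 child(ren)
  node 33: 0 child(ren)
  node 41: 1 child(ren)
  node 49: 0 child(ren)
Matching nodes: [40, 28, 2, 41]
Count of internal (non-leaf) nodes: 4


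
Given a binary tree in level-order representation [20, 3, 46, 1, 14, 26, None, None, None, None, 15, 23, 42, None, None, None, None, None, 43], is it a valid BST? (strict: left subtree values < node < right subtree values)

Level-order array: [20, 3, 46, 1, 14, 26, None, None, None, None, 15, 23, 42, None, None, None, None, None, 43]
Validate using subtree bounds (lo, hi): at each node, require lo < value < hi,
then recurse left with hi=value and right with lo=value.
Preorder trace (stopping at first violation):
  at node 20 with bounds (-inf, +inf): OK
  at node 3 with bounds (-inf, 20): OK
  at node 1 with bounds (-inf, 3): OK
  at node 14 with bounds (3, 20): OK
  at node 15 with bounds (14, 20): OK
  at node 46 with bounds (20, +inf): OK
  at node 26 with bounds (20, 46): OK
  at node 23 with bounds (20, 26): OK
  at node 42 with bounds (26, 46): OK
  at node 43 with bounds (42, 46): OK
No violation found at any node.
Result: Valid BST


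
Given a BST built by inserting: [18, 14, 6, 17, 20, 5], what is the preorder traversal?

Tree insertion order: [18, 14, 6, 17, 20, 5]
Tree (level-order array): [18, 14, 20, 6, 17, None, None, 5]
Preorder traversal: [18, 14, 6, 5, 17, 20]


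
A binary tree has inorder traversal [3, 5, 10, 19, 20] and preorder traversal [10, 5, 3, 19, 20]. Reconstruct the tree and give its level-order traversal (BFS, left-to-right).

Inorder:  [3, 5, 10, 19, 20]
Preorder: [10, 5, 3, 19, 20]
Algorithm: preorder visits root first, so consume preorder in order;
for each root, split the current inorder slice at that value into
left-subtree inorder and right-subtree inorder, then recurse.
Recursive splits:
  root=10; inorder splits into left=[3, 5], right=[19, 20]
  root=5; inorder splits into left=[3], right=[]
  root=3; inorder splits into left=[], right=[]
  root=19; inorder splits into left=[], right=[20]
  root=20; inorder splits into left=[], right=[]
Reconstructed level-order: [10, 5, 19, 3, 20]


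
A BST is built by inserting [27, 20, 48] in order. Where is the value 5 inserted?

Starting tree (level order): [27, 20, 48]
Insertion path: 27 -> 20
Result: insert 5 as left child of 20
Final tree (level order): [27, 20, 48, 5]


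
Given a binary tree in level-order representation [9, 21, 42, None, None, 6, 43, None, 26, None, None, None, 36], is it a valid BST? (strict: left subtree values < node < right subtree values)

Level-order array: [9, 21, 42, None, None, 6, 43, None, 26, None, None, None, 36]
Validate using subtree bounds (lo, hi): at each node, require lo < value < hi,
then recurse left with hi=value and right with lo=value.
Preorder trace (stopping at first violation):
  at node 9 with bounds (-inf, +inf): OK
  at node 21 with bounds (-inf, 9): VIOLATION
Node 21 violates its bound: not (-inf < 21 < 9).
Result: Not a valid BST


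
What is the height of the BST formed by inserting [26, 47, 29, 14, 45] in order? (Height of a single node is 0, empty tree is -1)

Insertion order: [26, 47, 29, 14, 45]
Tree (level-order array): [26, 14, 47, None, None, 29, None, None, 45]
Compute height bottom-up (empty subtree = -1):
  height(14) = 1 + max(-1, -1) = 0
  height(45) = 1 + max(-1, -1) = 0
  height(29) = 1 + max(-1, 0) = 1
  height(47) = 1 + max(1, -1) = 2
  height(26) = 1 + max(0, 2) = 3
Height = 3


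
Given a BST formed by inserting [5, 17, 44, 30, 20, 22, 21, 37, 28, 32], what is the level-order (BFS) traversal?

Tree insertion order: [5, 17, 44, 30, 20, 22, 21, 37, 28, 32]
Tree (level-order array): [5, None, 17, None, 44, 30, None, 20, 37, None, 22, 32, None, 21, 28]
BFS from the root, enqueuing left then right child of each popped node:
  queue [5] -> pop 5, enqueue [17], visited so far: [5]
  queue [17] -> pop 17, enqueue [44], visited so far: [5, 17]
  queue [44] -> pop 44, enqueue [30], visited so far: [5, 17, 44]
  queue [30] -> pop 30, enqueue [20, 37], visited so far: [5, 17, 44, 30]
  queue [20, 37] -> pop 20, enqueue [22], visited so far: [5, 17, 44, 30, 20]
  queue [37, 22] -> pop 37, enqueue [32], visited so far: [5, 17, 44, 30, 20, 37]
  queue [22, 32] -> pop 22, enqueue [21, 28], visited so far: [5, 17, 44, 30, 20, 37, 22]
  queue [32, 21, 28] -> pop 32, enqueue [none], visited so far: [5, 17, 44, 30, 20, 37, 22, 32]
  queue [21, 28] -> pop 21, enqueue [none], visited so far: [5, 17, 44, 30, 20, 37, 22, 32, 21]
  queue [28] -> pop 28, enqueue [none], visited so far: [5, 17, 44, 30, 20, 37, 22, 32, 21, 28]
Result: [5, 17, 44, 30, 20, 37, 22, 32, 21, 28]


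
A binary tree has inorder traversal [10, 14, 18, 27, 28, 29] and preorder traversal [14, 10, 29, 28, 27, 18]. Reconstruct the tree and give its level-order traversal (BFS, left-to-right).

Inorder:  [10, 14, 18, 27, 28, 29]
Preorder: [14, 10, 29, 28, 27, 18]
Algorithm: preorder visits root first, so consume preorder in order;
for each root, split the current inorder slice at that value into
left-subtree inorder and right-subtree inorder, then recurse.
Recursive splits:
  root=14; inorder splits into left=[10], right=[18, 27, 28, 29]
  root=10; inorder splits into left=[], right=[]
  root=29; inorder splits into left=[18, 27, 28], right=[]
  root=28; inorder splits into left=[18, 27], right=[]
  root=27; inorder splits into left=[18], right=[]
  root=18; inorder splits into left=[], right=[]
Reconstructed level-order: [14, 10, 29, 28, 27, 18]


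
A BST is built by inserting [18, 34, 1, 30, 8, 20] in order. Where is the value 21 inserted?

Starting tree (level order): [18, 1, 34, None, 8, 30, None, None, None, 20]
Insertion path: 18 -> 34 -> 30 -> 20
Result: insert 21 as right child of 20
Final tree (level order): [18, 1, 34, None, 8, 30, None, None, None, 20, None, None, 21]


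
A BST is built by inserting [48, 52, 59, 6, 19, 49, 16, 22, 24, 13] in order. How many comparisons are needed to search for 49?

Search path for 49: 48 -> 52 -> 49
Found: True
Comparisons: 3


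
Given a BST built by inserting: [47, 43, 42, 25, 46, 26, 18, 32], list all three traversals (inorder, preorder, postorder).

Tree insertion order: [47, 43, 42, 25, 46, 26, 18, 32]
Tree (level-order array): [47, 43, None, 42, 46, 25, None, None, None, 18, 26, None, None, None, 32]
Inorder (L, root, R): [18, 25, 26, 32, 42, 43, 46, 47]
Preorder (root, L, R): [47, 43, 42, 25, 18, 26, 32, 46]
Postorder (L, R, root): [18, 32, 26, 25, 42, 46, 43, 47]


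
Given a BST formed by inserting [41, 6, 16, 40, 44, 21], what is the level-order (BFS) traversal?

Tree insertion order: [41, 6, 16, 40, 44, 21]
Tree (level-order array): [41, 6, 44, None, 16, None, None, None, 40, 21]
BFS from the root, enqueuing left then right child of each popped node:
  queue [41] -> pop 41, enqueue [6, 44], visited so far: [41]
  queue [6, 44] -> pop 6, enqueue [16], visited so far: [41, 6]
  queue [44, 16] -> pop 44, enqueue [none], visited so far: [41, 6, 44]
  queue [16] -> pop 16, enqueue [40], visited so far: [41, 6, 44, 16]
  queue [40] -> pop 40, enqueue [21], visited so far: [41, 6, 44, 16, 40]
  queue [21] -> pop 21, enqueue [none], visited so far: [41, 6, 44, 16, 40, 21]
Result: [41, 6, 44, 16, 40, 21]


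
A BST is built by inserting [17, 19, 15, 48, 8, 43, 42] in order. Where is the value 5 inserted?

Starting tree (level order): [17, 15, 19, 8, None, None, 48, None, None, 43, None, 42]
Insertion path: 17 -> 15 -> 8
Result: insert 5 as left child of 8
Final tree (level order): [17, 15, 19, 8, None, None, 48, 5, None, 43, None, None, None, 42]


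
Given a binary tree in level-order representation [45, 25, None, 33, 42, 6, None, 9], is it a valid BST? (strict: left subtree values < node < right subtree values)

Level-order array: [45, 25, None, 33, 42, 6, None, 9]
Validate using subtree bounds (lo, hi): at each node, require lo < value < hi,
then recurse left with hi=value and right with lo=value.
Preorder trace (stopping at first violation):
  at node 45 with bounds (-inf, +inf): OK
  at node 25 with bounds (-inf, 45): OK
  at node 33 with bounds (-inf, 25): VIOLATION
Node 33 violates its bound: not (-inf < 33 < 25).
Result: Not a valid BST


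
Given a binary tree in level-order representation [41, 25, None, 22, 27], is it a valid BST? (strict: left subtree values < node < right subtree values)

Level-order array: [41, 25, None, 22, 27]
Validate using subtree bounds (lo, hi): at each node, require lo < value < hi,
then recurse left with hi=value and right with lo=value.
Preorder trace (stopping at first violation):
  at node 41 with bounds (-inf, +inf): OK
  at node 25 with bounds (-inf, 41): OK
  at node 22 with bounds (-inf, 25): OK
  at node 27 with bounds (25, 41): OK
No violation found at any node.
Result: Valid BST


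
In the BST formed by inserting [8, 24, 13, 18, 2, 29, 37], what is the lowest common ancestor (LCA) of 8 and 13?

Tree insertion order: [8, 24, 13, 18, 2, 29, 37]
Tree (level-order array): [8, 2, 24, None, None, 13, 29, None, 18, None, 37]
In a BST, the LCA of p=8, q=13 is the first node v on the
root-to-leaf path with p <= v <= q (go left if both < v, right if both > v).
Walk from root:
  at 8: 8 <= 8 <= 13, this is the LCA
LCA = 8


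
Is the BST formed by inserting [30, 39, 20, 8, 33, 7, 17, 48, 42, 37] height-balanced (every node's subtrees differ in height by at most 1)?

Tree (level-order array): [30, 20, 39, 8, None, 33, 48, 7, 17, None, 37, 42]
Definition: a tree is height-balanced if, at every node, |h(left) - h(right)| <= 1 (empty subtree has height -1).
Bottom-up per-node check:
  node 7: h_left=-1, h_right=-1, diff=0 [OK], height=0
  node 17: h_left=-1, h_right=-1, diff=0 [OK], height=0
  node 8: h_left=0, h_right=0, diff=0 [OK], height=1
  node 20: h_left=1, h_right=-1, diff=2 [FAIL (|1--1|=2 > 1)], height=2
  node 37: h_left=-1, h_right=-1, diff=0 [OK], height=0
  node 33: h_left=-1, h_right=0, diff=1 [OK], height=1
  node 42: h_left=-1, h_right=-1, diff=0 [OK], height=0
  node 48: h_left=0, h_right=-1, diff=1 [OK], height=1
  node 39: h_left=1, h_right=1, diff=0 [OK], height=2
  node 30: h_left=2, h_right=2, diff=0 [OK], height=3
Node 20 violates the condition: |1 - -1| = 2 > 1.
Result: Not balanced


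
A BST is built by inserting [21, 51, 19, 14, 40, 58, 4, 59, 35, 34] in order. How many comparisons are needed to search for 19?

Search path for 19: 21 -> 19
Found: True
Comparisons: 2


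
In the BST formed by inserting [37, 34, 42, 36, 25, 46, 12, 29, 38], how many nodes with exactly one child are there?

Tree built from: [37, 34, 42, 36, 25, 46, 12, 29, 38]
Tree (level-order array): [37, 34, 42, 25, 36, 38, 46, 12, 29]
Rule: These are nodes with exactly 1 non-null child.
Per-node child counts:
  node 37: 2 child(ren)
  node 34: 2 child(ren)
  node 25: 2 child(ren)
  node 12: 0 child(ren)
  node 29: 0 child(ren)
  node 36: 0 child(ren)
  node 42: 2 child(ren)
  node 38: 0 child(ren)
  node 46: 0 child(ren)
Matching nodes: (none)
Count of nodes with exactly one child: 0


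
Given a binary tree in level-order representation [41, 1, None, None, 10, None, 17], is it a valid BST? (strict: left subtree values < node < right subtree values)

Level-order array: [41, 1, None, None, 10, None, 17]
Validate using subtree bounds (lo, hi): at each node, require lo < value < hi,
then recurse left with hi=value and right with lo=value.
Preorder trace (stopping at first violation):
  at node 41 with bounds (-inf, +inf): OK
  at node 1 with bounds (-inf, 41): OK
  at node 10 with bounds (1, 41): OK
  at node 17 with bounds (10, 41): OK
No violation found at any node.
Result: Valid BST
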